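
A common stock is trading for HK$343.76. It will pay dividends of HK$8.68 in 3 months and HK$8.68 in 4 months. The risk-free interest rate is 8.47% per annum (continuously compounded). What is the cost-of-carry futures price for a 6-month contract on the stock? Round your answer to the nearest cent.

HK$340.96

PV(dividends) I = 8.68·e^(−0.0847·3/12) + 8.68·e^(−0.0847·4/12)
I = 8.4981 + 8.4384 = 16.9365
F = (S − I)·e^(rT) = (343.76 − 16.9365) · e^(0.0847·6/12)
= 326.8235 · e^0.042350 = 326.8235 × 1.043260 = HK$340.96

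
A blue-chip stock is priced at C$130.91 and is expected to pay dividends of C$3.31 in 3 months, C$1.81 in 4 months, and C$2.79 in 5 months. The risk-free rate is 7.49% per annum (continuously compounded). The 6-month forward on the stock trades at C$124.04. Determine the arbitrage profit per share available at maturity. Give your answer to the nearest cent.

C$3.85 per share

PV(dividends) I = 3.31·e^(−0.0749·3/12) + 1.81·e^(−0.0749·4/12) + 2.79·e^(−0.0749·5/12) = 7.7182
Fair forward F* = (S − I)·e^(rT) = (130.91 − 7.7182)·e^0.037450 = 123.1918 × 1.038160 = 127.8928
Market C$124.04 < fair 127.8928: forward underpriced → reverse cash-and-carry (short the stock, invest proceeds at r, pay the dividends, go long the forward).
Profit at T = |F_mkt − F*| = |124.04 − 127.8928| = C$3.85 per share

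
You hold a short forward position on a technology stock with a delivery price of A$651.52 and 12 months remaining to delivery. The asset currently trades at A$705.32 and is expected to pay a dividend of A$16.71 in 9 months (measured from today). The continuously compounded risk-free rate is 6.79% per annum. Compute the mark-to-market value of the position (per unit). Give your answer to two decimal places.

PV(remaining dividends) I = 16.71·e^(−0.0679·9/12) = 15.8803
Current forward F = (S − I)·e^(rT) = (705.32 − 15.8803)·e^(0.0679·12/12) = 689.4397 × 1.070258 = 737.8784
Value (long) = (F − K)·e^(−rT) = (737.8784 − 651.52) × 0.934354 = 80.6893
Short position value = −(long value) = -A$80.69

-A$80.69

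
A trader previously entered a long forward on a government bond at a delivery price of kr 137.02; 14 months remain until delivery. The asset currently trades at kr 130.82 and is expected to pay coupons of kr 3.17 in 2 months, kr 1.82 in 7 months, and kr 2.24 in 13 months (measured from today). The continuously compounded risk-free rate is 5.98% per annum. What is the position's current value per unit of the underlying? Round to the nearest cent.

-kr 3.96

PV(remaining coupons) I = 3.17·e^(−0.0598·2/12) + 1.82·e^(−0.0598·7/12) + 2.24·e^(−0.0598·13/12) = 6.9957
Current forward F = (S − I)·e^(rT) = (130.82 − 6.9957)·e^(0.0598·14/12) = 123.8243 × 1.072258 = 132.7716
Value (long) = (F − K)·e^(−rT) = (132.7716 − 137.02) × 0.932611 = -3.9621
Value = -kr 3.96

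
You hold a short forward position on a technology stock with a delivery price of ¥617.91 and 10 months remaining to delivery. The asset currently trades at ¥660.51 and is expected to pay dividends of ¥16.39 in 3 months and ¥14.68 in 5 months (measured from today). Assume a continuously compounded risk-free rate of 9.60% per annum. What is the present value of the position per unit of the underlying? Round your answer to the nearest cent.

-¥60.00

PV(remaining dividends) I = 16.39·e^(−0.0960·3/12) + 14.68·e^(−0.0960·5/12) = 30.1057
Current forward F = (S − I)·e^(rT) = (660.51 − 30.1057)·e^(0.0960·10/12) = 630.4043 × 1.083287 = 682.9088
Value (long) = (F − K)·e^(−rT) = (682.9088 − 617.91) × 0.923116 = 60.0014
Short position value = −(long value) = -¥60.00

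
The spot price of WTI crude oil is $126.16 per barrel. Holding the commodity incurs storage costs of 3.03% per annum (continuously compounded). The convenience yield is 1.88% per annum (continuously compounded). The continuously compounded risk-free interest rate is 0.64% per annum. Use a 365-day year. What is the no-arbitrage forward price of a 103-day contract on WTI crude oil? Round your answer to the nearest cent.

Net carry = r + u − y = 0.0064 + 0.0303 − 0.0188 = 0.0179
F = S·e^((r+u−y)T) = 126.16 · e^(0.0179 × 103/365) = 126.16 · e^0.005051
= 126.16 × 1.005064 = $126.80 per barrel

$126.80 per barrel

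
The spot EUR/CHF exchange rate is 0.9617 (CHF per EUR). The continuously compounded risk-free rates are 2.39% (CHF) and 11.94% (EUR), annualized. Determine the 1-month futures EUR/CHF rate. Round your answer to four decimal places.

0.9541

F = S·e^((r_CHF − r_EUR)T) = 0.9617 · e^((0.0239 − 0.1194) × 1/12)
= 0.9617 · e^-0.007958 = 0.9617 × 0.992074
F = 0.9541 CHF per EUR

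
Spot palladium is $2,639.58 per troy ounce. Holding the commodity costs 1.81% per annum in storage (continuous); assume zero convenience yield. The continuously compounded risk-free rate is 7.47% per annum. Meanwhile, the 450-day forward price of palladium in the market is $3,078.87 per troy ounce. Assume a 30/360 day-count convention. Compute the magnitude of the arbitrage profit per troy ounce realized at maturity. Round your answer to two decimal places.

Fair forward: F* = S·e^(carry·T), with carry = (r + u) = 0.0747 + 0.0181 = 0.0928
F* = 2639.58 · e^(0.0928 × 450/360) = 2639.58 · e^0.11600000 = 2639.58 × 1.12299587 = $2964.2374
Market $3078.87 > fair $2964.2374: forward overpriced → cash-and-carry (buy spot, short the forward).
At maturity, profit = |F_mkt − F*| = |3078.87 − 2964.2374| = $114.63 per troy ounce

$114.63 per troy ounce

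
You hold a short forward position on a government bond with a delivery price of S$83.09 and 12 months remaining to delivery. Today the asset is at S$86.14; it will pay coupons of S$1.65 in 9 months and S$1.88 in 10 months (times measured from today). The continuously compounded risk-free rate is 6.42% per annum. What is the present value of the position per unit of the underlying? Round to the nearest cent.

-S$4.86

PV(remaining coupons) I = 1.65·e^(−0.0642·9/12) + 1.88·e^(−0.0642·10/12) = 3.3545
Current forward F = (S − I)·e^(rT) = (86.14 − 3.3545)·e^(0.0642·12/12) = 82.7855 × 1.066306 = 88.2747
Value (long) = (F − K)·e^(−rT) = (88.2747 − 83.09) × 0.937817 = 4.8623
Short position value = −(long value) = -S$4.86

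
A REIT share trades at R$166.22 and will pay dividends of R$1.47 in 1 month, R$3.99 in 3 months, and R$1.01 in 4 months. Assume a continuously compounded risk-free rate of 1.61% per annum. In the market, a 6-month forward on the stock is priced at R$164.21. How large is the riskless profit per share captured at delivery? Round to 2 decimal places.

PV(dividends) I = 1.47·e^(−0.0161·1/12) + 3.99·e^(−0.0161·3/12) + 1.01·e^(−0.0161·4/12) = 6.4466
Fair forward F* = (S − I)·e^(rT) = (166.22 − 6.4466)·e^0.008050 = 159.7734 × 1.008082 = 161.0647
Market R$164.21 > fair 161.0647: forward overpriced → cash-and-carry (borrow at r, buy the stock and collect the dividends, short the forward).
Profit at T = |F_mkt − F*| = |164.21 − 161.0647| = R$3.15 per share

R$3.15 per share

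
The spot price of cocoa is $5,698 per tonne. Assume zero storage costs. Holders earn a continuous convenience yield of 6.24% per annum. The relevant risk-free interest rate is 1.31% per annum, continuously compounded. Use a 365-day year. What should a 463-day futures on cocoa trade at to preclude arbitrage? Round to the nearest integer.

Net carry = r + u − y = 0.0131 + 0.0000 − 0.0624 = -0.0493
F = S·e^((r+u−y)T) = 5698 · e^(-0.0493 × 463/365) = 5698 · e^-0.062537
= 5698 × 0.939378 = $5,353 per tonne

$5,353 per tonne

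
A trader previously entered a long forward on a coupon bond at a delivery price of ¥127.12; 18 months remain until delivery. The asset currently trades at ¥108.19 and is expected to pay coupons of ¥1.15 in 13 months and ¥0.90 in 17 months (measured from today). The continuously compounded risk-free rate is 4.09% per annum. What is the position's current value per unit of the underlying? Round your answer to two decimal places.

PV(remaining coupons) I = 1.15·e^(−0.0409·13/12) + 0.90·e^(−0.0409·17/12) = 1.9495
Current forward F = (S − I)·e^(rT) = (108.19 − 1.9495)·e^(0.0409·18/12) = 106.2405 × 1.063271 = 112.9624
Value (long) = (F − K)·e^(−rT) = (112.9624 − 127.12) × 0.940494 = -13.3151
Value = -¥13.32

-¥13.32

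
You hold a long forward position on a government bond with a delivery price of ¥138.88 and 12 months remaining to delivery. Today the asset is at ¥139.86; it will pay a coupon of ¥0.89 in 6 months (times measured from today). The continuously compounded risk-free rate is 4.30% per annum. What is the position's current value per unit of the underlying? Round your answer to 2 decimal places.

PV(remaining coupons) I = 0.89·e^(−0.0430·6/12) = 0.8711
Current forward F = (S − I)·e^(rT) = (139.86 − 0.8711)·e^(0.0430·12/12) = 138.9889 × 1.043938 = 145.0958
Value (long) = (F − K)·e^(−rT) = (145.0958 − 138.88) × 0.957911 = 5.9542
Value = ¥5.95

¥5.95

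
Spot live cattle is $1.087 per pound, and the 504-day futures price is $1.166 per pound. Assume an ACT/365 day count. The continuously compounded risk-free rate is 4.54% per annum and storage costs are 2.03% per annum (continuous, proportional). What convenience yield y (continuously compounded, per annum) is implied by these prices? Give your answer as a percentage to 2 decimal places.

1.49%

F = S·e^((r+u−y)T) ⇒ (r+u−y) = ln(F/S)/T
ln(1.166/1.087) = 0.070157; /T ⇒ 0.050808
y = r + u − ln(F/S)/T = 0.0454 + 0.0203 − 0.050808 = 0.014892
y = 1.49%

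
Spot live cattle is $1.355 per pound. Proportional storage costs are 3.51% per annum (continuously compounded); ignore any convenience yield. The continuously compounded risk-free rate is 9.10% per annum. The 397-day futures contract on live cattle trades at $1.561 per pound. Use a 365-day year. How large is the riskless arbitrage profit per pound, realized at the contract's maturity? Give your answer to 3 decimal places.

$0.007 per pound

Fair futures: F* = S·e^(carry·T), with carry = (r + u) = 0.0910 + 0.0351 = 0.1261
F* = 1.355 · e^(0.1261 × 397/365) = 1.355 · e^0.137155 = 1.355 × 1.147006 = $1.5542
Market $1.561 > fair $1.5542: forward overpriced → cash-and-carry (buy spot, short the forward).
At maturity, profit = |F_mkt − F*| = |1.561 − 1.5542| = $0.007 per pound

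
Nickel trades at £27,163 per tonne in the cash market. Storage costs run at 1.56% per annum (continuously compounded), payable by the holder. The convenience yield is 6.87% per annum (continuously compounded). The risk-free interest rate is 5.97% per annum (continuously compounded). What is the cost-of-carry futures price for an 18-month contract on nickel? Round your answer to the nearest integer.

Net carry = r + u − y = 0.0597 + 0.0156 − 0.0687 = 0.0066
F = S·e^((r+u−y)T) = 27163 · e^(0.0066 × 18/12) = 27163 · e^0.009900
= 27163 × 1.009949 = £27,433 per tonne

£27,433 per tonne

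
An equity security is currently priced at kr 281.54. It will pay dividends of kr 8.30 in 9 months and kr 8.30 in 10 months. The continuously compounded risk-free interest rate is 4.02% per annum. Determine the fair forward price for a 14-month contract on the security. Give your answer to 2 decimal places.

PV(dividends) I = 8.30·e^(−0.0402·9/12) + 8.30·e^(−0.0402·10/12)
I = 8.0535 + 8.0266 = 16.0801
F = (S − I)·e^(rT) = (281.54 − 16.0801) · e^(0.0402·14/12)
= 265.4599 · e^0.046900 = 265.4599 × 1.048017 = kr 278.21

kr 278.21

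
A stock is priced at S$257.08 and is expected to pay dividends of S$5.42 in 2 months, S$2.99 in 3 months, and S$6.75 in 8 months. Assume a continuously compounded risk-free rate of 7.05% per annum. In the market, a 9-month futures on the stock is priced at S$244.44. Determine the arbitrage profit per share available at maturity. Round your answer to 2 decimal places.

PV(dividends) I = 5.42·e^(−0.0705·2/12) + 2.99·e^(−0.0705·3/12) + 6.75·e^(−0.0705·8/12) = 14.7345
Fair futures F* = (S − I)·e^(rT) = (257.08 − 14.7345)·e^0.052875 = 242.3455 × 1.054298 = 255.5044
Market S$244.44 < fair 255.5044: forward underpriced → reverse cash-and-carry (short the stock, invest proceeds at r, pay the dividends, go long the forward).
Profit at T = |F_mkt − F*| = |244.44 − 255.5044| = S$11.06 per share

S$11.06 per share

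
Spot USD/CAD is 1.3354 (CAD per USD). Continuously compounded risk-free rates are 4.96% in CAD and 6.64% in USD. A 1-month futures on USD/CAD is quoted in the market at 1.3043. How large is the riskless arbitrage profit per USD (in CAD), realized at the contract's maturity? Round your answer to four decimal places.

0.0292 per USD (in CAD)

Fair futures: F* = S·e^(carry·T), with carry = (r_CAD − r_USD) = 0.0496 − 0.0664 = -0.0168
F* = 1.3354 · e^(-0.0168 × 1/12) = 1.3354 · e^-0.001400 = 1.3354 × 0.998601 = 1.3335
Market 1.3043 < fair 1.3335: forward underpriced → reverse cash-and-carry (short spot, go long the forward).
At maturity, profit = |F_mkt − F*| = |1.3043 − 1.3335| = 0.0292 per USD (in CAD)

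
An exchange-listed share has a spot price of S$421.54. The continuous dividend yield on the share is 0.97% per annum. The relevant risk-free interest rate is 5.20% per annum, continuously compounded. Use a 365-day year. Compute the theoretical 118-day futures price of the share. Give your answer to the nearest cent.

F = S·e^((r − q)T) = 421.54 · e^((0.0520 − 0.0097) × 118/365)
= 421.54 · e^0.013675 = 421.54 × 1.013769
F = S$427.34

S$427.34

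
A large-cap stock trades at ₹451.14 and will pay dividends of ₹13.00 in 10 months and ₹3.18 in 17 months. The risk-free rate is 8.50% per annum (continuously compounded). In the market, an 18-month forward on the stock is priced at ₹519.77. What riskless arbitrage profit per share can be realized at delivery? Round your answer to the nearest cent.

₹24.24 per share

PV(dividends) I = 13.00·e^(−0.0850·10/12) + 3.18·e^(−0.0850·17/12) = 14.9303
Fair forward F* = (S − I)·e^(rT) = (451.14 − 14.9303)·e^0.127500 = 436.2097 × 1.135985 = 495.5277
Market ₹519.77 > fair 495.5277: forward overpriced → cash-and-carry (borrow at r, buy the stock and collect the dividends, short the forward).
Profit at T = |F_mkt − F*| = |519.77 − 495.5277| = ₹24.24 per share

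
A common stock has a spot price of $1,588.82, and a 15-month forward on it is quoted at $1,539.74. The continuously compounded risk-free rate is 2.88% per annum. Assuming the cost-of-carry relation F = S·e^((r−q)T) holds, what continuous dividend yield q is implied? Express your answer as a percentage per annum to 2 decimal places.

5.39%

From F = S·e^((r−q)T): (r − q) = ln(F/S)/T
ln(1539.74/1588.82) = ln(0.969109) = -0.031378
(r − q) = -0.031378 / (15/12) = -0.025102
q = r − ln(F/S)/T = 0.0288 + 0.025102 = 0.053902
q = 5.39%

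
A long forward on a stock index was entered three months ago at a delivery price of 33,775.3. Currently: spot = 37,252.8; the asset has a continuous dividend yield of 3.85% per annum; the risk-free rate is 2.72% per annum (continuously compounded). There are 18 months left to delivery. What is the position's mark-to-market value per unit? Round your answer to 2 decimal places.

Current fair forward for the remaining 18 months: F = S·e^((r − q)·T), (r − q) = 0.0272 − 0.0385 = -0.0113
F = 37252.8 · e^(-0.0113 × 18/12) = 37252.8 × 0.98319284 = 36626.6862
Value of long forward = (F − K)·e^(−rT) = (36626.6862 − 33775.3) · e^(−0.0272·18/12)
= 2851.3862 × 0.96002111 = 2737.39

2737.39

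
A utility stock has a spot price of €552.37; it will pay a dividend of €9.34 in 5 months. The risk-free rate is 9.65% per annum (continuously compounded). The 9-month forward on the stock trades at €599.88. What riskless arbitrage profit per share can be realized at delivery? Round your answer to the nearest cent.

€15.70 per share

PV(dividends) I = 9.34·e^(−0.0965·5/12) = 8.9719
Fair forward F* = (S − I)·e^(rT) = (552.37 − 8.9719)·e^0.072375 = 543.3981 × 1.075058 = 584.1845
Market €599.88 > fair 584.1845: forward overpriced → cash-and-carry (borrow at r, buy the stock and collect the dividends, short the forward).
Profit at T = |F_mkt − F*| = |599.88 − 584.1845| = €15.70 per share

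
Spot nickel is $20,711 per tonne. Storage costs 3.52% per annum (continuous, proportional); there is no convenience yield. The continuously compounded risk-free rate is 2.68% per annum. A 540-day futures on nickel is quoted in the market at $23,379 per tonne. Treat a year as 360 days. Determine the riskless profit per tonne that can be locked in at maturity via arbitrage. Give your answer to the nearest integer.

$649 per tonne

Fair futures: F* = S·e^(carry·T), with carry = (r + u) = 0.0268 + 0.0352 = 0.0620
F* = 20711 · e^(0.0620 × 540/360) = 20711 · e^0.093000 = 20711 × 1.097462 = $22729.5355
Market $23379 > fair $22729.5355: forward overpriced → cash-and-carry (buy spot, short the forward).
At maturity, profit = |F_mkt − F*| = |23379 − 22729.5355| = $649 per tonne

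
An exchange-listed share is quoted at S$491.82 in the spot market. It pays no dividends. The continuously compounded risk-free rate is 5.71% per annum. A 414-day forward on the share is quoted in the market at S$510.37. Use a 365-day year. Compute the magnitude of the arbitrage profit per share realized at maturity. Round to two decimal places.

S$14.36 per share

Fair forward: F* = S·e^(carry·T), with carry = r = 0.0571
F* = 491.82 · e^(0.0571 × 414/365) = 491.82 · e^0.064765 = 491.82 × 1.066908 = S$524.7267
Market S$510.37 < fair S$524.7267: forward underpriced → reverse cash-and-carry (short spot, go long the forward).
At maturity, profit = |F_mkt − F*| = |510.37 − 524.7267| = S$14.36 per share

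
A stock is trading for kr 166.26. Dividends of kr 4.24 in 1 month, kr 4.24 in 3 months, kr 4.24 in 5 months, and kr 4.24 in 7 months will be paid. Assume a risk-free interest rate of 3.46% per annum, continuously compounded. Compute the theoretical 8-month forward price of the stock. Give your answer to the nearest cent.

PV(dividends) I = 4.24·e^(−0.0346·1/12) + 4.24·e^(−0.0346·3/12) + 4.24·e^(−0.0346·5/12) + 4.24·e^(−0.0346·7/12)
I = 4.2278 + 4.2035 + 4.1793 + 4.1553 = 16.7659
F = (S − I)·e^(rT) = (166.26 − 16.7659) · e^(0.0346·8/12)
= 149.4941 · e^0.023067 = 149.4941 × 1.023335 = kr 152.98

kr 152.98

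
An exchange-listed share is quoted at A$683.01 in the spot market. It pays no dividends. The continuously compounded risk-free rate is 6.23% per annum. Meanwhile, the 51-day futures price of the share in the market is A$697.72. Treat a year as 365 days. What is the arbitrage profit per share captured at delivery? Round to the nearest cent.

Fair futures: F* = S·e^(carry·T), with carry = r = 0.0623
F* = 683.01 · e^(0.0623 × 51/365) = 683.01 · e^0.008705 = 683.01 × 1.008743 = A$688.9816
Market A$697.72 > fair A$688.9816: forward overpriced → cash-and-carry (buy spot, short the forward).
At maturity, profit = |F_mkt − F*| = |697.72 − 688.9816| = A$8.74 per share

A$8.74 per share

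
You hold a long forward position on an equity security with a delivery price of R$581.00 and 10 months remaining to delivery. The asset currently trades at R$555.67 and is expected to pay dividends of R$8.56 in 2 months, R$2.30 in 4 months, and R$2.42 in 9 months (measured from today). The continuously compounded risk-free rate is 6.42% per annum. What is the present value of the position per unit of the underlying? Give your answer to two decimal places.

-R$8.09

PV(remaining dividends) I = 8.56·e^(−0.0642·2/12) + 2.30·e^(−0.0642·4/12) + 2.42·e^(−0.0642·9/12) = 13.0264
Current forward F = (S − I)·e^(rT) = (555.67 − 13.0264)·e^(0.0642·10/12) = 542.6436 × 1.054957 = 572.4657
Value (long) = (F − K)·e^(−rT) = (572.4657 − 581.00) × 0.947906 = -8.0897
Value = -R$8.09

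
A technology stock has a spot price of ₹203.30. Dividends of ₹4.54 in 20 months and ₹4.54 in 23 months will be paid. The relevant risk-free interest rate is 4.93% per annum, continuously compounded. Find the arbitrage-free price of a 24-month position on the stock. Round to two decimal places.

PV(dividends) I = 4.54·e^(−0.0493·20/12) + 4.54·e^(−0.0493·23/12)
I = 4.1819 + 4.1307 = 8.3126
F = (S − I)·e^(rT) = (203.30 − 8.3126) · e^(0.0493·24/12)
= 194.9874 · e^0.098600 = 194.9874 × 1.103625 = ₹215.19

₹215.19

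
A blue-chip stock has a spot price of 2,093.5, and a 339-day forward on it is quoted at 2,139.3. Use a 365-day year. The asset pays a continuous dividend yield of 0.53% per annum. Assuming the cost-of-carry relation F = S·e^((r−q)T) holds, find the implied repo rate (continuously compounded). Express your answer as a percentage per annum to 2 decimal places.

From F = S·e^((r−q)T): (r − q) = ln(F/S)/T
ln(2139.3/2093.5) = ln(1.021877) = 0.021641
(r − q) = 0.021641 / (339/365) = 0.023301
r = ln(F/S)/T + q = 0.023301 + 0.0053 = 0.028601
r = 2.86%

2.86%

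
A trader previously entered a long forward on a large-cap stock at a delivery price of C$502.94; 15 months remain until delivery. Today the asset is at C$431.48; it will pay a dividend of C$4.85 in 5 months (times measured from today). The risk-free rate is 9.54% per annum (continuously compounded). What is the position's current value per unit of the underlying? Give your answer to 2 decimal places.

PV(remaining dividends) I = 4.85·e^(−0.0954·5/12) = 4.6610
Current forward F = (S − I)·e^(rT) = (431.48 − 4.6610)·e^(0.0954·15/12) = 426.8190 × 1.126652 = 480.8765
Value (long) = (F − K)·e^(−rT) = (480.8765 − 502.94) × 0.887586 = -19.5833
Value = -C$19.58

-C$19.58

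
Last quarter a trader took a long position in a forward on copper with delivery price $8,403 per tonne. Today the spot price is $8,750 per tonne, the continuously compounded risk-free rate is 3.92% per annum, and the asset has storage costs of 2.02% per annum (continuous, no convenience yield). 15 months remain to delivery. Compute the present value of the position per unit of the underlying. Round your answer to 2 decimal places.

Current fair forward for the remaining 15 months: F = S·e^((r + u)·T), (r + u) = 0.0392 + 0.0202 = 0.0594
F = 8750 · e^(0.0594 × 15/12) = 8750 × 1.07707604 = 9424.4153
Value of long forward = (F − K)·e^(−rT) = (9424.4153 − 8403) · e^(−0.0392·15/12)
= 1021.4153 × 0.95218113 = 972.57

$972.57 per tonne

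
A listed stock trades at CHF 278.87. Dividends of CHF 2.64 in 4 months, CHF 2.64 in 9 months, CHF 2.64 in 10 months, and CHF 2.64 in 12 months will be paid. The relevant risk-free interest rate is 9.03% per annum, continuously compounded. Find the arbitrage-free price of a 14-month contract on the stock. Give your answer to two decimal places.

CHF 298.86

PV(dividends) I = 2.64·e^(−0.0903·4/12) + 2.64·e^(−0.0903·9/12) + 2.64·e^(−0.0903·10/12) + 2.64·e^(−0.0903·12/12)
I = 2.5617 + 2.4671 + 2.4486 + 2.4121 = 9.8895
F = (S − I)·e^(rT) = (278.87 − 9.8895) · e^(0.0903·14/12)
= 268.9805 · e^0.105350 = 268.9805 × 1.111099 = CHF 298.86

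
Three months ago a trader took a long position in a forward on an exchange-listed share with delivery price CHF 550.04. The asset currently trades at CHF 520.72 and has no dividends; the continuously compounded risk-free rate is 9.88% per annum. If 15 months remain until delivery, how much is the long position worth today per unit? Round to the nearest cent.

Current fair forward for the remaining 15 months: F = S·e^(r·T), r = 0.0988
F = 520.72 · e^(0.0988 × 15/12) = 520.72 × 1.131450 = 589.1686
Value of long forward = (F − K)·e^(−rT) = (589.1686 − 550.04) · e^(−0.0988·15/12)
= 39.1286 × 0.883822 = 34.58

CHF 34.58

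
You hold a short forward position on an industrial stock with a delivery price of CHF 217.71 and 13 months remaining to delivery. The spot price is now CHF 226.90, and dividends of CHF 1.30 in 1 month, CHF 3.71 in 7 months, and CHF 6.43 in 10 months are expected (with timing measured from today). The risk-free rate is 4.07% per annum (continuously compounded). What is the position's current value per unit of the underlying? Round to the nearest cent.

-CHF 7.45

PV(remaining dividends) I = 1.30·e^(−0.0407·1/12) + 3.71·e^(−0.0407·7/12) + 6.43·e^(−0.0407·10/12) = 11.1341
Current forward F = (S − I)·e^(rT) = (226.90 − 11.1341)·e^(0.0407·13/12) = 215.7659 × 1.045078 = 225.4922
Value (long) = (F − K)·e^(−rT) = (225.4922 − 217.71) × 0.956866 = 7.4465
Short position value = −(long value) = -CHF 7.45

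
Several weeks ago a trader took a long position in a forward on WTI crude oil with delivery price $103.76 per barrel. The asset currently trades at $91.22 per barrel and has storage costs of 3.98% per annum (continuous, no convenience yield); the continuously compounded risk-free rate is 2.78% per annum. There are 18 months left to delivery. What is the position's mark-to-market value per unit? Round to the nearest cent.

-$2.69 per barrel

Current fair forward for the remaining 18 months: F = S·e^((r + u)·T), (r + u) = 0.0278 + 0.0398 = 0.0676
F = 91.22 · e^(0.0676 × 18/12) = 91.22 × 1.106719 = 100.9549
Value of long forward = (F − K)·e^(−rT) = (100.9549 − 103.76) · e^(−0.0278·18/12)
= -2.8051 × 0.959157 = -2.69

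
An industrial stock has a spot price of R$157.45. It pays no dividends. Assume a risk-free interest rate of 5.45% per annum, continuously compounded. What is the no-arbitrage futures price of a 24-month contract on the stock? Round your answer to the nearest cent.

R$175.58

F = S·e^(rT) = 157.45 · e^(0.0545 × 24/12)
= 157.45 · e^0.109000 = 157.45 × 1.115162
F = R$175.58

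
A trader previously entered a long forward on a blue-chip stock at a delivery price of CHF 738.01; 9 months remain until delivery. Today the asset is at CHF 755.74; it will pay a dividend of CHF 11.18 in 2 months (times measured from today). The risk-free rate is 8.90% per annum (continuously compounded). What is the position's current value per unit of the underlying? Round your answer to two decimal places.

PV(remaining dividends) I = 11.18·e^(−0.0890·2/12) = 11.0154
Current forward F = (S − I)·e^(rT) = (755.74 − 11.0154)·e^(0.0890·9/12) = 744.7246 × 1.069028 = 796.1314
Value (long) = (F − K)·e^(−rT) = (796.1314 − 738.01) × 0.935429 = 54.3684
Value = CHF 54.37

CHF 54.37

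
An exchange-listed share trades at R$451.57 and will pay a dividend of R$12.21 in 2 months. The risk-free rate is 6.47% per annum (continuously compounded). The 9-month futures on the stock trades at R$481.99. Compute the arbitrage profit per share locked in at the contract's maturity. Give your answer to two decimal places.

PV(dividends) I = 12.21·e^(−0.0647·2/12) = 12.0790
Fair futures F* = (S − I)·e^(rT) = (451.57 − 12.0790)·e^0.048525 = 439.4910 × 1.049722 = 461.3434
Market R$481.99 > fair 461.3434: forward overpriced → cash-and-carry (borrow at r, buy the stock and collect the dividends, short the forward).
Profit at T = |F_mkt − F*| = |481.99 − 461.3434| = R$20.65 per share

R$20.65 per share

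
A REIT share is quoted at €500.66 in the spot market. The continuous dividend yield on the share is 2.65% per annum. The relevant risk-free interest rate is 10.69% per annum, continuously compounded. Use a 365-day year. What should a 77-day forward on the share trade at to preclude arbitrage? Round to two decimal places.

€509.22

F = S·e^((r − q)T) = 500.66 · e^((0.1069 − 0.0265) × 77/365)
= 500.66 · e^0.016961 = 500.66 × 1.017106
F = €509.22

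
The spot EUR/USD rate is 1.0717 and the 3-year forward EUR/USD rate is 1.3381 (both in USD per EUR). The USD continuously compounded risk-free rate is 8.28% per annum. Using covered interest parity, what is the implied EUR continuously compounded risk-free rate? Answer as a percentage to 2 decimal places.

0.88%

F = S·e^((r_USD − r_EUR)T) ⇒ r_EUR = r_USD − ln(F/S)/T
ln(1.3381/1.0717) = 0.222005; /(3) = 0.074002
r_EUR = 0.0828 − 0.074002 = 0.008798
r_EUR = 0.88%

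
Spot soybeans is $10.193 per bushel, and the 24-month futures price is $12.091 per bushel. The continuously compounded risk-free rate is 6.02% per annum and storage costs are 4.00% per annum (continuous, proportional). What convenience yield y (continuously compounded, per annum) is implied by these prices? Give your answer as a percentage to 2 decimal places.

F = S·e^((r+u−y)T) ⇒ (r+u−y) = ln(F/S)/T
ln(12.091/10.193) = 0.170760; /T ⇒ 0.085380
y = r + u − ln(F/S)/T = 0.0602 + 0.0400 − 0.085380 = 0.014820
y = 1.48%

1.48%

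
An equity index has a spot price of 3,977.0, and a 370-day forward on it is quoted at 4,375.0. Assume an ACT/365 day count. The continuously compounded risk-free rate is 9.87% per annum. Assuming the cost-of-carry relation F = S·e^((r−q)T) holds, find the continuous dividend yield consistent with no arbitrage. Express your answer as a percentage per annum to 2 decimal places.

From F = S·e^((r−q)T): (r − q) = ln(F/S)/T
ln(4375.0/3977.0) = ln(1.100075) = 0.095378
(r − q) = 0.095378 / (370/365) = 0.094089
q = r − ln(F/S)/T = 0.0987 − 0.094089 = 0.004611
q = 0.46%

0.46%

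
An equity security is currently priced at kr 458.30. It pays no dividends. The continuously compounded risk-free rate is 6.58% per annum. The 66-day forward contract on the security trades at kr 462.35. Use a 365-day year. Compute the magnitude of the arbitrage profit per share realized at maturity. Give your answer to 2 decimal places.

Fair forward: F* = S·e^(carry·T), with carry = r = 0.0658
F* = 458.30 · e^(0.0658 × 66/365) = 458.30 · e^0.011898 = 458.30 × 1.011969 = kr 463.7854
Market kr 462.35 < fair kr 463.7854: forward underpriced → reverse cash-and-carry (short spot, go long the forward).
At maturity, profit = |F_mkt − F*| = |462.35 − 463.7854| = kr 1.44 per share

kr 1.44 per share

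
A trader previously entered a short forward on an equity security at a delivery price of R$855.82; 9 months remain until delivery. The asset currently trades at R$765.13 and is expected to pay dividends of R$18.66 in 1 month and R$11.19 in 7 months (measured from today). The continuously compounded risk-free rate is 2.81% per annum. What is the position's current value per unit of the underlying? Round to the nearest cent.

R$102.47

PV(remaining dividends) I = 18.66·e^(−0.0281·1/12) + 11.19·e^(−0.0281·7/12) = 29.6244
Current forward F = (S − I)·e^(rT) = (765.13 − 29.6244)·e^(0.0281·9/12) = 735.5056 × 1.021299 = 751.1711
Value (long) = (F − K)·e^(−rT) = (751.1711 − 855.82) × 0.979146 = -102.4666
Short position value = −(long value) = R$102.47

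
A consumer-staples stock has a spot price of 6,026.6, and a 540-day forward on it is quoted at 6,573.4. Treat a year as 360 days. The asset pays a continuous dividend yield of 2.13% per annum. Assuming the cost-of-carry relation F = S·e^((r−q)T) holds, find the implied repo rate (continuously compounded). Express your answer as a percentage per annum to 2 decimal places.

From F = S·e^((r−q)T): (r − q) = ln(F/S)/T
ln(6573.4/6026.6) = ln(1.090731) = 0.086848
(r − q) = 0.086848 / (540/360) = 0.057899
r = ln(F/S)/T + q = 0.057899 + 0.0213 = 0.079199
r = 7.92%

7.92%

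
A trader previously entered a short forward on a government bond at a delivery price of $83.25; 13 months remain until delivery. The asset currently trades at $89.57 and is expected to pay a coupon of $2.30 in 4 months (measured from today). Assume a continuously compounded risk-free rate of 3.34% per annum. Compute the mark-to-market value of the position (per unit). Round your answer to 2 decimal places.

PV(remaining coupons) I = 2.30·e^(−0.0334·4/12) = 2.2745
Current forward F = (S − I)·e^(rT) = (89.57 − 2.2745)·e^(0.0334·13/12) = 87.2955 × 1.036846 = 90.5120
Value (long) = (F − K)·e^(−rT) = (90.5120 − 83.25) × 0.964463 = 7.0039
Short position value = −(long value) = -$7.00

-$7.00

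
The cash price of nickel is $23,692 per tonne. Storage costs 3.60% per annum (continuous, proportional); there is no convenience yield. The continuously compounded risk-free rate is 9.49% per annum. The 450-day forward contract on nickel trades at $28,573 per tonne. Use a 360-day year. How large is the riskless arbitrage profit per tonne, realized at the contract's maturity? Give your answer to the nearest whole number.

$669 per tonne

Fair forward: F* = S·e^(carry·T), with carry = (r + u) = 0.0949 + 0.0360 = 0.1309
F* = 23692 · e^(0.1309 × 450/360) = 23692 · e^0.163625 = 23692 × 1.177773 = $27903.7979
Market $28573 > fair $27903.7979: forward overpriced → cash-and-carry (buy spot, short the forward).
At maturity, profit = |F_mkt − F*| = |28573 − 27903.7979| = $669 per tonne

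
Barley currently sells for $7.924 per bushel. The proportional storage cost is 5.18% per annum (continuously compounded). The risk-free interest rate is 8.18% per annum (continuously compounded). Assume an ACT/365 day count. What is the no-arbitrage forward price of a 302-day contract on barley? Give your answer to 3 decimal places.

Net carry = r + u − y = 0.0818 + 0.0518 − 0.0000 = 0.1336
F = S·e^((r+u−y)T) = 7.924 · e^(0.1336 × 302/365) = 7.924 · e^0.110540
= 7.924 × 1.116881 = $8.850 per bushel

$8.850 per bushel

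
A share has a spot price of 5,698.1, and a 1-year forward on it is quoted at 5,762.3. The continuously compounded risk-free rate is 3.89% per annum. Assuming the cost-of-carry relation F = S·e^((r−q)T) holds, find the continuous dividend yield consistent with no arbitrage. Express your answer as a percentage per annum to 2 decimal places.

From F = S·e^((r−q)T): (r − q) = ln(F/S)/T
ln(5762.3/5698.1) = ln(1.011267) = 0.011204
(r − q) = 0.011204 / (1) = 0.011204
q = r − ln(F/S)/T = 0.0389 − 0.011204 = 0.027696
q = 2.77%

2.77%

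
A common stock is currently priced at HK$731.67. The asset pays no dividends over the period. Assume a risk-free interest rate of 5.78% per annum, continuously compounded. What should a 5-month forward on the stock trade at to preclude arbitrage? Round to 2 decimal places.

F = S·e^(rT) = 731.67 · e^(0.0578 × 5/12)
= 731.67 · e^0.024083 = 731.67 × 1.024375
F = HK$749.50

HK$749.50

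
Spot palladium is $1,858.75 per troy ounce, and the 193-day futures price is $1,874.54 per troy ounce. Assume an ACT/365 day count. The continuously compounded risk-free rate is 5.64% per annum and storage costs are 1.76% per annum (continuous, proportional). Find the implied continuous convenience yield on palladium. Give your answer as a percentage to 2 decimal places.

F = S·e^((r+u−y)T) ⇒ (r+u−y) = ln(F/S)/T
ln(1874.54/1858.75) = 0.008459; /T ⇒ 0.015998
y = r + u − ln(F/S)/T = 0.0564 + 0.0176 − 0.015998 = 0.058002
y = 5.80%

5.80%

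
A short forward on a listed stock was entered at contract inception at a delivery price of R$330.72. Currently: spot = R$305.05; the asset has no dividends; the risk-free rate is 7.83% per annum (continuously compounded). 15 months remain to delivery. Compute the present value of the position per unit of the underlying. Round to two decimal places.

-R$5.17

Current fair forward for the remaining 15 months: F = S·e^(r·T), r = 0.0783
F = 305.05 · e^(0.0783 × 15/12) = 305.05 × 1.102825 = 336.4168
Value of long forward = (F − K)·e^(−rT) = (336.4168 − 330.72) · e^(−0.0783·15/12)
= 5.6968 × 0.906762 = 5.17
Short position value = −(long value) = -R$5.17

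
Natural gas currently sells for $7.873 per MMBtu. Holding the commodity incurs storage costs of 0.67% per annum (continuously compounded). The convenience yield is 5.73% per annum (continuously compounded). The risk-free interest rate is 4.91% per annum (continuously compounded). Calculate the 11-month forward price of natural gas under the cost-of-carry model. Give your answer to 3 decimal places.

Net carry = r + u − y = 0.0491 + 0.0067 − 0.0573 = -0.0015
F = S·e^((r+u−y)T) = 7.873 · e^(-0.0015 × 11/12) = 7.873 · e^-0.001375
= 7.873 × 0.998626 = $7.862 per MMBtu

$7.862 per MMBtu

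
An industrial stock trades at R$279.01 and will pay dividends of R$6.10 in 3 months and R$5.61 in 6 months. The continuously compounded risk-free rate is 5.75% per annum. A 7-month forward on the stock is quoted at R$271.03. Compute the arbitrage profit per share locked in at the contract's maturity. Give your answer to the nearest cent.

PV(dividends) I = 6.10·e^(−0.0575·3/12) + 5.61·e^(−0.0575·6/12) = 11.4639
Fair forward F* = (S − I)·e^(rT) = (279.01 − 11.4639)·e^0.033542 = 267.5461 × 1.034111 = 276.6724
Market R$271.03 < fair 276.6724: forward underpriced → reverse cash-and-carry (short the stock, invest proceeds at r, pay the dividends, go long the forward).
Profit at T = |F_mkt − F*| = |271.03 − 276.6724| = R$5.64 per share

R$5.64 per share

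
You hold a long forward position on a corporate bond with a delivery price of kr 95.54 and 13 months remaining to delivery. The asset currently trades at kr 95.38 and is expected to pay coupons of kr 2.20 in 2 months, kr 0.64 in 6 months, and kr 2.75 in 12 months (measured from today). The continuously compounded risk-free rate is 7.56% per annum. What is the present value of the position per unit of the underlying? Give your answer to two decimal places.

PV(remaining coupons) I = 2.20·e^(−0.0756·2/12) + 0.64·e^(−0.0756·6/12) + 2.75·e^(−0.0756·12/12) = 5.3385
Current forward F = (S − I)·e^(rT) = (95.38 − 5.3385)·e^(0.0756·13/12) = 90.0415 × 1.085347 = 97.7263
Value (long) = (F − K)·e^(−rT) = (97.7263 − 95.54) × 0.921364 = 2.0144
Value = kr 2.01

kr 2.01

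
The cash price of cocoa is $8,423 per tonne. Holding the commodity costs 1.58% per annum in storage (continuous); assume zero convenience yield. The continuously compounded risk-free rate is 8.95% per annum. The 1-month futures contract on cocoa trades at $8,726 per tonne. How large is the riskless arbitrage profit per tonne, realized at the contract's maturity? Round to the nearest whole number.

Fair futures: F* = S·e^(carry·T), with carry = (r + u) = 0.0895 + 0.0158 = 0.1053
F* = 8423 · e^(0.1053 × 1/12) = 8423 · e^0.008775 = 8423 × 1.008814 = $8497.2403
Market $8726 > fair $8497.2403: forward overpriced → cash-and-carry (buy spot, short the forward).
At maturity, profit = |F_mkt − F*| = |8726 − 8497.2403| = $229 per tonne

$229 per tonne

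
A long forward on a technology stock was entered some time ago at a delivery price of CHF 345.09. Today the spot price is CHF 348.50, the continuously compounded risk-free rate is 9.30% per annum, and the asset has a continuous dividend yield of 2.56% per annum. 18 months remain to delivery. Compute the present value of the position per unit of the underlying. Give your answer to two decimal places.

Current fair forward for the remaining 18 months: F = S·e^((r − q)·T), (r − q) = 0.0930 − 0.0256 = 0.0674
F = 348.50 · e^(0.0674 × 18/12) = 348.50 × 1.106387 = 385.5759
Value of long forward = (F − K)·e^(−rT) = (385.5759 − 345.09) · e^(−0.0930·18/12)
= 40.4859 × 0.869793 = 35.21

CHF 35.21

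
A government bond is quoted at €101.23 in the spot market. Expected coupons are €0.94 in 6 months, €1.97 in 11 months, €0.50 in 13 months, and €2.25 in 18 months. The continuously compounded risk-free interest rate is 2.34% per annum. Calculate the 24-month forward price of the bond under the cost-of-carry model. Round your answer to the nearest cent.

€100.30

PV(coupons) I = 0.94·e^(−0.0234·6/12) + 1.97·e^(−0.0234·11/12) + 0.50·e^(−0.0234·13/12) + 2.25·e^(−0.0234·18/12)
I = 0.9291 + 1.9282 + 0.4875 + 2.1724 = 5.5172
F = (S − I)·e^(rT) = (101.23 − 5.5172) · e^(0.0234·24/12)
= 95.7128 · e^0.046800 = 95.7128 × 1.047912 = €100.30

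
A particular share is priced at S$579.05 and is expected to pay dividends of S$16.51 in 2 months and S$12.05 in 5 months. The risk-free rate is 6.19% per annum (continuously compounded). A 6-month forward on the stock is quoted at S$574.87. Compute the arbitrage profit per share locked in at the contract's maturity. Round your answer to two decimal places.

S$6.58 per share

PV(dividends) I = 16.51·e^(−0.0619·2/12) + 12.05·e^(−0.0619·5/12) = 28.0837
Fair forward F* = (S − I)·e^(rT) = (579.05 − 28.0837)·e^0.030950 = 550.9663 × 1.031434 = 568.2854
Market S$574.87 > fair 568.2854: forward overpriced → cash-and-carry (borrow at r, buy the stock and collect the dividends, short the forward).
Profit at T = |F_mkt − F*| = |574.87 − 568.2854| = S$6.58 per share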